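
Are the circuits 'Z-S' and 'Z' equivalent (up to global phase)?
No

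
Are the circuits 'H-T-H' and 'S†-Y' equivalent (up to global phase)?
No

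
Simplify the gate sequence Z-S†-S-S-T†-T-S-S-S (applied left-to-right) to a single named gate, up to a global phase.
Z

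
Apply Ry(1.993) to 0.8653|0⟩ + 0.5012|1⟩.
0.04927|0⟩ + 0.9988|1⟩

Ry(1.993) = [[cos(θ/2), −sin(θ/2)], [sin(θ/2), cos(θ/2)]]; θ = 1.993, cos(θ/2) ≈ 0.543244, sin(θ/2) ≈ 0.839575.
With a = amp(|0⟩) = 0.8653 and b = amp(|1⟩) = 0.5012:
new amp(|0⟩) = (0.543244)·a + (-0.839575)·b = 0.04927
new amp(|1⟩) = (0.839575)·a + (0.543244)·b = 0.9988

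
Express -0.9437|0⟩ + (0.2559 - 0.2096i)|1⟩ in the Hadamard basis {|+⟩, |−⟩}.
(-0.4863 - 0.1482i)|+⟩ + (-0.8482 + 0.1482i)|−⟩

With |ψ⟩ = α|0⟩ + β|1⟩, the Hadamard-basis coefficients are ⟨+|ψ⟩ = (α + β)/√2 and ⟨−|ψ⟩ = (α − β)/√2.
Here α = -0.9437, β = (0.2559 - 0.2096i): (α + β)/√2 = (-0.4863 - 0.1482i), (α − β)/√2 = (-0.8482 + 0.1482i).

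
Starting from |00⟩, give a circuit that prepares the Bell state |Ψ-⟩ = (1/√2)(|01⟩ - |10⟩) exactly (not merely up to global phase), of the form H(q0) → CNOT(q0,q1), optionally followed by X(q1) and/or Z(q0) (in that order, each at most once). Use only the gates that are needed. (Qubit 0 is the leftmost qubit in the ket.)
H(q0) → CNOT(q0,q1) → X(q1) → Z(q0)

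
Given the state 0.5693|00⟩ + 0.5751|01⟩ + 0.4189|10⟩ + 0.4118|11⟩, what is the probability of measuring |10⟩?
0.1755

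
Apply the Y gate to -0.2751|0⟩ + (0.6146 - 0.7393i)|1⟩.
(-0.7393 - 0.6146i)|0⟩ - 0.2751i|1⟩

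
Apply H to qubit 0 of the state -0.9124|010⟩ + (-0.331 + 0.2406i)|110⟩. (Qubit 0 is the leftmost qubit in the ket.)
(-0.8792 + 0.1701i)|010⟩ + (-0.4111 - 0.1701i)|110⟩

H on qubit 0 mixes each pair of kets that differ only in qubit 0: amplitudes (a, b) of (|…0…⟩, |…1…⟩) become ((a + b)/√2, (a − b)/√2). Kets absent from the input have amplitude 0.
(|010⟩, |110⟩): (a, b) = (-0.9124, (-0.331 + 0.2406i)) → ((-0.8792 + 0.1701i), (-0.4111 - 0.1701i))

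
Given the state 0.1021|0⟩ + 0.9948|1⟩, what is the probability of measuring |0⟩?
0.01042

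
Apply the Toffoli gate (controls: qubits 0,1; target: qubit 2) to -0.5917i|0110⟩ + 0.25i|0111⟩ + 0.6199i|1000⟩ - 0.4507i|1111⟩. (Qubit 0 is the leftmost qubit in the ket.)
-0.5917i|0110⟩ + 0.25i|0111⟩ + 0.6199i|1000⟩ - 0.4507i|1101⟩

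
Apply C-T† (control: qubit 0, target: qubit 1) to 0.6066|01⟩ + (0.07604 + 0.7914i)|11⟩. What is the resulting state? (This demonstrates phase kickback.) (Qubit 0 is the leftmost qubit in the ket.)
0.6066|01⟩ + (0.6134 + 0.5058i)|11⟩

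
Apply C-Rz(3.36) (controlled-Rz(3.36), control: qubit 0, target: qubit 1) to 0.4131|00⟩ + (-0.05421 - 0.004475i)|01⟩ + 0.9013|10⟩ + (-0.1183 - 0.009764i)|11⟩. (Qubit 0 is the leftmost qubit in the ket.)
0.4131|00⟩ + (-0.05421 - 0.004475i)|01⟩ + (-0.09823 - 0.8959i)|10⟩ + (0.0226 - 0.1165i)|11⟩

C-Rz(3.36) leaves the control-|0⟩ kets |00⟩, |01⟩ unchanged and applies Rz(3.36) to qubit 1 on the control-|1⟩ pair (|10⟩, |11⟩).
Rz(3.36) = [[e^(−iθ/2), 0], [0, e^(iθ/2)]] with e^(±iθ/2) = cos(θ/2) ± i·sin(θ/2); θ = 3.36, cos(θ/2) ≈ -0.108987, sin(θ/2) ≈ 0.994043.
With a = amp(|10⟩) = 0.9013 and b = amp(|11⟩) = (-0.1183 - 0.009764i):
new amp(|10⟩) = (-0.108987 - 0.994043i)·a = (-0.09823 - 0.8959i)
new amp(|11⟩) = (-0.108987 + 0.994043i)·b = (0.0226 - 0.1165i)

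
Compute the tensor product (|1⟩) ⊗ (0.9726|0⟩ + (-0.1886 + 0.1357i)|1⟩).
0.9726|10⟩ + (-0.1886 + 0.1357i)|11⟩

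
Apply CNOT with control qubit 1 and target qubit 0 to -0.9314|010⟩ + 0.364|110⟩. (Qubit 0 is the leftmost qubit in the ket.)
0.364|010⟩ - 0.9314|110⟩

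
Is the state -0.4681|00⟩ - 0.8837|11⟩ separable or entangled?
Entangled

Writing the state as a|00⟩ + b|01⟩ + c|10⟩ + d|11⟩, it is a product state iff ad − bc = 0.
Here (a, b, c, d) = (-0.4681, 0, 0, -0.8837): ad − bc = (-0.4681)(-0.8837) − (0)(0) = 0.4137 ≠ 0, so the state is entangled.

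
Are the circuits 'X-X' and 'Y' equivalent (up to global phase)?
No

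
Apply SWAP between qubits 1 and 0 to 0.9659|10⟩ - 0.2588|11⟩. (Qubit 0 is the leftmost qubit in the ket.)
0.9659|01⟩ - 0.2588|11⟩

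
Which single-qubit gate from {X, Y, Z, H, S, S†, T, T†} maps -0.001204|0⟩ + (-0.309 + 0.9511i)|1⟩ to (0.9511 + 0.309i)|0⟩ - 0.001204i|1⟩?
Y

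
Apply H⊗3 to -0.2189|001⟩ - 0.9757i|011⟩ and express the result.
(-0.07739 - 0.345i)|000⟩ + (0.07739 + 0.345i)|001⟩ + (-0.07739 + 0.345i)|010⟩ + (0.07739 - 0.345i)|011⟩ + (-0.07739 - 0.345i)|100⟩ + (0.07739 + 0.345i)|101⟩ + (-0.07739 + 0.345i)|110⟩ + (0.07739 - 0.345i)|111⟩

H⊗3 gives amp(|y⟩) = (1/2√2) Σ_x (−1)^(x·y) amp(|x⟩), where x·y is the number of positions in which both x and y have a 1.
|000⟩: (-0.2189 - 0.9757i)/(2√2) = (-0.07739 - 0.345i)
|001⟩: (0.2189 + 0.9757i)/(2√2) = (0.07739 + 0.345i)
|010⟩: (-0.2189 + 0.9757i)/(2√2) = (-0.07739 + 0.345i)
|011⟩: (0.2189 - 0.9757i)/(2√2) = (0.07739 - 0.345i)
|100⟩: (-0.2189 - 0.9757i)/(2√2) = (-0.07739 - 0.345i)
|101⟩: (0.2189 + 0.9757i)/(2√2) = (0.07739 + 0.345i)
|110⟩: (-0.2189 + 0.9757i)/(2√2) = (-0.07739 + 0.345i)
|111⟩: (0.2189 - 0.9757i)/(2√2) = (0.07739 - 0.345i)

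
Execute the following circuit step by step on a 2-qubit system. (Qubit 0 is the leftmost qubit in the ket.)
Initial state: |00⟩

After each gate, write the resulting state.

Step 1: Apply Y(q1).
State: i|01⟩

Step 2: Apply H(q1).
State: (1/√2)i|00⟩ - (1/√2)i|01⟩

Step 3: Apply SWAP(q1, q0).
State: (1/√2)i|00⟩ - (1/√2)i|10⟩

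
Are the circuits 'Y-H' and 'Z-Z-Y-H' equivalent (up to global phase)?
Yes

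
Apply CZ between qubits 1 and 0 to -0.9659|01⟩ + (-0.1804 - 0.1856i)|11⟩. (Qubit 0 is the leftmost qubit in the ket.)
-0.9659|01⟩ + (0.1804 + 0.1856i)|11⟩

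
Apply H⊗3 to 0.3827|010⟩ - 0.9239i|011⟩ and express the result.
(0.1353 - 0.3266i)|000⟩ + (0.1353 + 0.3266i)|001⟩ + (-0.1353 + 0.3266i)|010⟩ + (-0.1353 - 0.3266i)|011⟩ + (0.1353 - 0.3266i)|100⟩ + (0.1353 + 0.3266i)|101⟩ + (-0.1353 + 0.3266i)|110⟩ + (-0.1353 - 0.3266i)|111⟩

H⊗3 gives amp(|y⟩) = (1/2√2) Σ_x (−1)^(x·y) amp(|x⟩), where x·y is the number of positions in which both x and y have a 1.
|000⟩: (0.3827 - 0.9239i)/(2√2) = (0.1353 - 0.3266i)
|001⟩: (0.3827 + 0.9239i)/(2√2) = (0.1353 + 0.3266i)
|010⟩: (-0.3827 + 0.9239i)/(2√2) = (-0.1353 + 0.3266i)
|011⟩: (-0.3827 - 0.9239i)/(2√2) = (-0.1353 - 0.3266i)
|100⟩: (0.3827 - 0.9239i)/(2√2) = (0.1353 - 0.3266i)
|101⟩: (0.3827 + 0.9239i)/(2√2) = (0.1353 + 0.3266i)
|110⟩: (-0.3827 + 0.9239i)/(2√2) = (-0.1353 + 0.3266i)
|111⟩: (-0.3827 - 0.9239i)/(2√2) = (-0.1353 - 0.3266i)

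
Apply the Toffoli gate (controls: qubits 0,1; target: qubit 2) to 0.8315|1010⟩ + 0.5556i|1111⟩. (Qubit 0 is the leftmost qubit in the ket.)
0.8315|1010⟩ + 0.5556i|1101⟩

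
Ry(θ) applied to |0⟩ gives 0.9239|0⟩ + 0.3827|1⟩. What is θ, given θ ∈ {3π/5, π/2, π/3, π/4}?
π/4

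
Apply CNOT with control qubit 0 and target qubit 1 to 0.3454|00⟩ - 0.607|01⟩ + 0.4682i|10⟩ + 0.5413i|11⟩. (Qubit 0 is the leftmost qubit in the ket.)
0.3454|00⟩ - 0.607|01⟩ + 0.5413i|10⟩ + 0.4682i|11⟩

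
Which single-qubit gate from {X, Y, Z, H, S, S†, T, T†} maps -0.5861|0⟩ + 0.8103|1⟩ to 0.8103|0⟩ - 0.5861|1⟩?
X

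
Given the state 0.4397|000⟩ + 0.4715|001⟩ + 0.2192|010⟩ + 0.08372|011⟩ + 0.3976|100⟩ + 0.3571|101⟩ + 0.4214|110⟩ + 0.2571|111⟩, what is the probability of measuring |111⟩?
0.0661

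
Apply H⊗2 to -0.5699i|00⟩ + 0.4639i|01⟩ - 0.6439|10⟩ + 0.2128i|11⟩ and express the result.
(-0.322 + 0.0534i)|00⟩ + (-0.322 - 0.6233i)|01⟩ + (0.322 - 0.1594i)|10⟩ + (0.322 - 0.4105i)|11⟩

H⊗2 gives amp(|y⟩) = (1/2) Σ_x (−1)^(x·y) amp(|x⟩), where x·y is the number of positions in which both x and y have a 1.
|00⟩: (-0.5699i + 0.4639i - 0.6439 + 0.2128i)/2 = (-0.322 + 0.0534i)
|01⟩: (-0.5699i - 0.4639i - 0.6439 - 0.2128i)/2 = (-0.322 - 0.6233i)
|10⟩: (-0.5699i + 0.4639i + 0.6439 - 0.2128i)/2 = (0.322 - 0.1594i)
|11⟩: (-0.5699i - 0.4639i + 0.6439 + 0.2128i)/2 = (0.322 - 0.4105i)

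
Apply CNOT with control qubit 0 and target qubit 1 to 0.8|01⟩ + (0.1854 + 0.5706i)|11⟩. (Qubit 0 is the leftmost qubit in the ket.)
0.8|01⟩ + (0.1854 + 0.5706i)|10⟩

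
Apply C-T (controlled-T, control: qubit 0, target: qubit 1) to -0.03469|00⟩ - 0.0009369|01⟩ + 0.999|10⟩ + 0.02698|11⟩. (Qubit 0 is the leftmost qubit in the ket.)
-0.03469|00⟩ - 0.0009369|01⟩ + 0.999|10⟩ + (0.01908 + 0.01908i)|11⟩

C-T leaves the control-|0⟩ kets |00⟩, |01⟩ unchanged and applies T to qubit 1 on the control-|1⟩ pair (|10⟩, |11⟩).
T = [[1, 0], [0, (1/√2 + (1/√2)i)]].
With a = amp(|10⟩) = 0.999 and b = amp(|11⟩) = 0.02698:
new amp(|10⟩) = (1)·a = 0.999
new amp(|11⟩) = (1/√2 + (1/√2)i)·b = (0.01908 + 0.01908i)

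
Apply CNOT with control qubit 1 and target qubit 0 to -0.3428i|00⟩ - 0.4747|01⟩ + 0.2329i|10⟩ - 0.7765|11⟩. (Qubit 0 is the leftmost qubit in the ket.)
-0.3428i|00⟩ - 0.7765|01⟩ + 0.2329i|10⟩ - 0.4747|11⟩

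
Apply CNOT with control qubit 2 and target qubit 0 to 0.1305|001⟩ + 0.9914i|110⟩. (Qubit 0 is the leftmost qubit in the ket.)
0.1305|101⟩ + 0.9914i|110⟩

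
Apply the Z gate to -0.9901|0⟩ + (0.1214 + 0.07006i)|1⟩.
-0.9901|0⟩ + (-0.1214 - 0.07006i)|1⟩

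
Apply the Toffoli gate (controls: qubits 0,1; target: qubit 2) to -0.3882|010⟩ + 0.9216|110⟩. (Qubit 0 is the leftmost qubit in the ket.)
-0.3882|010⟩ + 0.9216|111⟩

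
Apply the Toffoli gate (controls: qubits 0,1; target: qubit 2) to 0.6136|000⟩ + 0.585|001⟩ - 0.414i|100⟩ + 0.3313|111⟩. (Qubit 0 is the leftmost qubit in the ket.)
0.6136|000⟩ + 0.585|001⟩ - 0.414i|100⟩ + 0.3313|110⟩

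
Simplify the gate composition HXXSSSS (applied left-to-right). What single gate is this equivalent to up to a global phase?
H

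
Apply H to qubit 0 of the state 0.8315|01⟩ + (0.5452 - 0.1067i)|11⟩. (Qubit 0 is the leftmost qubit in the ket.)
(0.9735 - 0.07545i)|01⟩ + (0.2024 + 0.07545i)|11⟩

H on qubit 0 mixes each pair of kets that differ only in qubit 0: amplitudes (a, b) of (|…0…⟩, |…1…⟩) become ((a + b)/√2, (a − b)/√2). Kets absent from the input have amplitude 0.
(|01⟩, |11⟩): (a, b) = (0.8315, (0.5452 - 0.1067i)) → ((0.9735 - 0.07545i), (0.2024 + 0.07545i))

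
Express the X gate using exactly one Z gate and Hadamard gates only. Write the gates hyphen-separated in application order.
H-Z-H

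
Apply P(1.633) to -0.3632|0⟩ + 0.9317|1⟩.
-0.3632|0⟩ + (-0.05792 + 0.9299i)|1⟩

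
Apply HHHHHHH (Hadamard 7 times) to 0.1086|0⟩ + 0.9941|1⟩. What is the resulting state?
0.7797|0⟩ - 0.6261|1⟩

H² = I, so H^7 = H: a single Hadamard. With (a, b) = (0.1086, 0.9941), H gives ((a + b)/√2, (a − b)/√2) = (0.7797, -0.6261).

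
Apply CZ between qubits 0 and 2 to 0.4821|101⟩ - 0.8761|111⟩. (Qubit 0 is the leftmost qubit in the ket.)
-0.4821|101⟩ + 0.8761|111⟩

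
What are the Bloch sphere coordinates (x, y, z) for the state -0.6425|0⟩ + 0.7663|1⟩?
(-0.9847, 0, -0.1744)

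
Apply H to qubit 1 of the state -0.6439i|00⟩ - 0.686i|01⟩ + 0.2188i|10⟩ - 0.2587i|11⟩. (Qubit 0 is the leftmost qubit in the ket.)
-0.9404i|00⟩ + 0.02977i|01⟩ - 0.02821i|10⟩ + 0.3376i|11⟩

H on qubit 1 mixes each pair of kets that differ only in qubit 1: amplitudes (a, b) of (|…0…⟩, |…1…⟩) become ((a + b)/√2, (a − b)/√2). Kets absent from the input have amplitude 0.
(|00⟩, |01⟩): (a, b) = (-0.6439i, -0.686i) → (-0.9404i, 0.02977i)
(|10⟩, |11⟩): (a, b) = (0.2188i, -0.2587i) → (-0.02821i, 0.3376i)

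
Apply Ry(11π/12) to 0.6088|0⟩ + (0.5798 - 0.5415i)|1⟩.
(-0.4954 + 0.5369i)|0⟩ + (0.6793 - 0.07068i)|1⟩

Ry(11π/12) = [[cos(θ/2), −sin(θ/2)], [sin(θ/2), cos(θ/2)]]; θ = 11π/12, cos(θ/2) ≈ 0.130526, sin(θ/2) ≈ 0.991445.
With a = amp(|0⟩) = 0.6088 and b = amp(|1⟩) = (0.5798 - 0.5415i):
new amp(|0⟩) = (0.130526)·a + (-0.991445)·b = (-0.4954 + 0.5369i)
new amp(|1⟩) = (0.991445)·a + (0.130526)·b = (0.6793 - 0.07068i)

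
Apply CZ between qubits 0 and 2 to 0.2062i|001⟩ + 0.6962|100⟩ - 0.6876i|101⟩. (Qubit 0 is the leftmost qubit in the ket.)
0.2062i|001⟩ + 0.6962|100⟩ + 0.6876i|101⟩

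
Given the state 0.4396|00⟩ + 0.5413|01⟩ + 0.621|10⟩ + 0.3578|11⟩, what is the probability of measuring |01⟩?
0.293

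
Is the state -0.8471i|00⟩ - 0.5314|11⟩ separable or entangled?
Entangled

Writing the state as a|00⟩ + b|01⟩ + c|10⟩ + d|11⟩, it is a product state iff ad − bc = 0.
Here (a, b, c, d) = (-0.8471i, 0, 0, -0.5314): ad − bc = (-0.8471i)(-0.5314) − (0)(0) = 0.4501i ≠ 0, so the state is entangled.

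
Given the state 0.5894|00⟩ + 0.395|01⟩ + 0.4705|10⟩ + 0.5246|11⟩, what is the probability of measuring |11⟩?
0.2752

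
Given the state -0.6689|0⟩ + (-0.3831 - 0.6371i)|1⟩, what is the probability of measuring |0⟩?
0.4474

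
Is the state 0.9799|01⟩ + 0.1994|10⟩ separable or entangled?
Entangled

Writing the state as a|00⟩ + b|01⟩ + c|10⟩ + d|11⟩, it is a product state iff ad − bc = 0.
Here (a, b, c, d) = (0, 0.9799, 0.1994, 0): ad − bc = (0)(0) − (0.9799)(0.1994) = -0.1954 ≠ 0, so the state is entangled.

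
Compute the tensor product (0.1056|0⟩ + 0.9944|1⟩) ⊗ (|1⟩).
0.1056|01⟩ + 0.9944|11⟩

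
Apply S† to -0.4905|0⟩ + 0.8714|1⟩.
-0.4905|0⟩ - 0.8714i|1⟩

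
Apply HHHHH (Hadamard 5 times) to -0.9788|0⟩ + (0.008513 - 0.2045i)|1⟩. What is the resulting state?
(-0.6861 - 0.1446i)|0⟩ + (-0.6981 + 0.1446i)|1⟩

H² = I, so H^5 = H: a single Hadamard. With (a, b) = (-0.9788, (0.008513 - 0.2045i)), H gives ((a + b)/√2, (a − b)/√2) = ((-0.6861 - 0.1446i), (-0.6981 + 0.1446i)).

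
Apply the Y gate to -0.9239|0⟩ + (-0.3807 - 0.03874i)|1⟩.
(-0.03874 + 0.3807i)|0⟩ - 0.9239i|1⟩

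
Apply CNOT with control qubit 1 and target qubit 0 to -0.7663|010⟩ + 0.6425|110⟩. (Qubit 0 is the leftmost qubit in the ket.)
0.6425|010⟩ - 0.7663|110⟩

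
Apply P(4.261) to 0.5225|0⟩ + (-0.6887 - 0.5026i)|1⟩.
0.5225|0⟩ + (-0.1518 + 0.839i)|1⟩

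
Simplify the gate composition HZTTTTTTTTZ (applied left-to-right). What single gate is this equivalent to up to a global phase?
H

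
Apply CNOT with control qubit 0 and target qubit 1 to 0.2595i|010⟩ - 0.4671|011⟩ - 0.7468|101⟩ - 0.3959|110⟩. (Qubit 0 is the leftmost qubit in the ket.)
0.2595i|010⟩ - 0.4671|011⟩ - 0.3959|100⟩ - 0.7468|111⟩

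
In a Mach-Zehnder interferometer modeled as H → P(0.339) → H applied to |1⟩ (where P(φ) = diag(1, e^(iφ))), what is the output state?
(0.02846 - 0.1663i)|0⟩ + (0.9715 + 0.1663i)|1⟩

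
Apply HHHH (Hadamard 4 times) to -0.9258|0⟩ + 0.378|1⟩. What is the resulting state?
-0.9258|0⟩ + 0.378|1⟩

H² = I, so an even number of Hadamards cancels: H^4 = I and the state is unchanged.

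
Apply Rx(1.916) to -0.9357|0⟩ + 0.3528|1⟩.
(-0.5382 - 0.2886i)|0⟩ + (0.2029 + 0.7654i)|1⟩

Rx(1.916) = [[cos(θ/2), −i·sin(θ/2)], [−i·sin(θ/2), cos(θ/2)]]; θ = 1.916, cos(θ/2) ≈ 0.575157, sin(θ/2) ≈ 0.818043.
With a = amp(|0⟩) = -0.9357 and b = amp(|1⟩) = 0.3528:
new amp(|0⟩) = (0.575157)·a + (-0.818043i)·b = (-0.5382 - 0.2886i)
new amp(|1⟩) = (-0.818043i)·a + (0.575157)·b = (0.2029 + 0.7654i)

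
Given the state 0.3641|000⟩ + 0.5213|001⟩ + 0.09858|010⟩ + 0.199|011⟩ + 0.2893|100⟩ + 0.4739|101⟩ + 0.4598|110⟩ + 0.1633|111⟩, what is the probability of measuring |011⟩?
0.0396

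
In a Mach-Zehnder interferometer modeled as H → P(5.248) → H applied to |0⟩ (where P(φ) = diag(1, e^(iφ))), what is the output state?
(0.7552 - 0.43i)|0⟩ + (0.2448 + 0.43i)|1⟩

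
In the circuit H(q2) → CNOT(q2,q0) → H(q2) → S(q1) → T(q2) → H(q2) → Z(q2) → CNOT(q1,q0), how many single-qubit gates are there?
6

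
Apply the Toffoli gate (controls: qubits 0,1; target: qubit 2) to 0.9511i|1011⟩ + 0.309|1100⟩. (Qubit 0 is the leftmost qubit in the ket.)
0.9511i|1011⟩ + 0.309|1110⟩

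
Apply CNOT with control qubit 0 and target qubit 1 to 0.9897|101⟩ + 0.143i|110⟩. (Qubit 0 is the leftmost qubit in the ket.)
0.143i|100⟩ + 0.9897|111⟩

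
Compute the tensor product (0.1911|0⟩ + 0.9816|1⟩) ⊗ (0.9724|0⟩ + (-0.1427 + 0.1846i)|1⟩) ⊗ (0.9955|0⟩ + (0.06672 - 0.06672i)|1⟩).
0.185|000⟩ + (0.0124 - 0.0124i)|001⟩ + (-0.02715 + 0.03512i)|010⟩ + (0.0005342 + 0.004173i)|011⟩ + 0.9502|100⟩ + (0.06368 - 0.06368i)|101⟩ + (-0.1394 + 0.1804i)|110⟩ + (0.002744 + 0.02144i)|111⟩

amp(|b₁b₂…⟩) = product of the factor amplitudes for bits b₁, b₂, …; only kets whose every factor amplitude is nonzero survive.
|000⟩: (0.1911)(0.9724)(0.9955) = 0.185
|001⟩: (0.1911)(0.9724)(0.06672 - 0.06672i) = (0.0124 - 0.0124i)
|010⟩: (0.1911)(-0.1427 + 0.1846i)(0.9955) = (-0.02715 + 0.03512i)
|011⟩: (0.1911)(-0.1427 + 0.1846i)(0.06672 - 0.06672i) = (0.0005342 + 0.004173i)
|100⟩: (0.9816)(0.9724)(0.9955) = 0.9502
|101⟩: (0.9816)(0.9724)(0.06672 - 0.06672i) = (0.06368 - 0.06368i)
|110⟩: (0.9816)(-0.1427 + 0.1846i)(0.9955) = (-0.1394 + 0.1804i)
|111⟩: (0.9816)(-0.1427 + 0.1846i)(0.06672 - 0.06672i) = (0.002744 + 0.02144i)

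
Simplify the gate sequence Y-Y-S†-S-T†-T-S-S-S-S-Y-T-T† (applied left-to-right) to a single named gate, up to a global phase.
Y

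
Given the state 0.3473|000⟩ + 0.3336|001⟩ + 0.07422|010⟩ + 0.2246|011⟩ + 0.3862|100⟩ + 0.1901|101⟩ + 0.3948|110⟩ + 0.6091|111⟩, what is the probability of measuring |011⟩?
0.05045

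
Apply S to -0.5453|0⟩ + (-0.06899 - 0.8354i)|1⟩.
-0.5453|0⟩ + (0.8354 - 0.06899i)|1⟩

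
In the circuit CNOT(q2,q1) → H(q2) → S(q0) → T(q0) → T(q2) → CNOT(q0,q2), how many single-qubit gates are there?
4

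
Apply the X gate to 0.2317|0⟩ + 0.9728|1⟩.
0.9728|0⟩ + 0.2317|1⟩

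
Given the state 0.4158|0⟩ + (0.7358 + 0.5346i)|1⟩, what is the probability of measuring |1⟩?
0.8272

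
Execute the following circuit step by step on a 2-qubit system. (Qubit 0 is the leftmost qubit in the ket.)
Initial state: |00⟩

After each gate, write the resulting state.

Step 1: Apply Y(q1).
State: i|01⟩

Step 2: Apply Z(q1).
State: -i|01⟩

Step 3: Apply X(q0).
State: -i|11⟩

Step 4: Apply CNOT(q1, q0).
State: -i|01⟩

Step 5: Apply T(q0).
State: -i|01⟩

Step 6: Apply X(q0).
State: -i|11⟩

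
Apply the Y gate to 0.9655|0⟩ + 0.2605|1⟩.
-0.2605i|0⟩ + 0.9655i|1⟩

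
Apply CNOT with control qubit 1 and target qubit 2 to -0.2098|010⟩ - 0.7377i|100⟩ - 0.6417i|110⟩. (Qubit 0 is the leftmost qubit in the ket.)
-0.2098|011⟩ - 0.7377i|100⟩ - 0.6417i|111⟩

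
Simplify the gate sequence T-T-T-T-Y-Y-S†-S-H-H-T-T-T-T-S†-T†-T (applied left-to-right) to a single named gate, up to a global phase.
S†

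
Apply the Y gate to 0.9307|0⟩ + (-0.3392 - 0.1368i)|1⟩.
(-0.1368 + 0.3392i)|0⟩ + 0.9307i|1⟩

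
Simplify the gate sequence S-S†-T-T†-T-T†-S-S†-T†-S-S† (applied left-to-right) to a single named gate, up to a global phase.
T†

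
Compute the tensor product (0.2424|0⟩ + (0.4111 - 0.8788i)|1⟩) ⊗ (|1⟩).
0.2424|01⟩ + (0.4111 - 0.8788i)|11⟩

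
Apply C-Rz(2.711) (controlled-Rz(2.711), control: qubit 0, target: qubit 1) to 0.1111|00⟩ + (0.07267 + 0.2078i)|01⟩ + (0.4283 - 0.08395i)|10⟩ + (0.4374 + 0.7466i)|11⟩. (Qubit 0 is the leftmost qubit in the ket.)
0.1111|00⟩ + (0.07267 + 0.2078i)|01⟩ + (0.009489 - 0.4363i)|10⟩ + (-0.6359 + 0.5868i)|11⟩

C-Rz(2.711) leaves the control-|0⟩ kets |00⟩, |01⟩ unchanged and applies Rz(2.711) to qubit 1 on the control-|1⟩ pair (|10⟩, |11⟩).
Rz(2.711) = [[e^(−iθ/2), 0], [0, e^(iθ/2)]] with e^(±iθ/2) = cos(θ/2) ± i·sin(θ/2); θ = 2.711, cos(θ/2) ≈ 0.213637, sin(θ/2) ≈ 0.976913.
With a = amp(|10⟩) = (0.4283 - 0.08395i) and b = amp(|11⟩) = (0.4374 + 0.7466i):
new amp(|10⟩) = (0.213637 - 0.976913i)·a = (0.009489 - 0.4363i)
new amp(|11⟩) = (0.213637 + 0.976913i)·b = (-0.6359 + 0.5868i)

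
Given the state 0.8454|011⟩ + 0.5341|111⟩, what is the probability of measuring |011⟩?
0.7147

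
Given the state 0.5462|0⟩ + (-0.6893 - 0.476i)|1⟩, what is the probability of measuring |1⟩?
0.7017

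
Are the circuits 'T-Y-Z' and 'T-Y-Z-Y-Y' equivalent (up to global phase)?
Yes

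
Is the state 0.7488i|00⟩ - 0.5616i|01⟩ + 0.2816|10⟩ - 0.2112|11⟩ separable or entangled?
Separable

Writing the state as a|00⟩ + b|01⟩ + c|10⟩ + d|11⟩, it is a product state iff ad − bc = 0.
Here (a, b, c, d) = (0.7488i, -0.5616i, 0.2816, -0.2112): ad − bc = (0.7488i)(-0.2112) − (-0.5616i)(0.2816) = 0, so the state is separable.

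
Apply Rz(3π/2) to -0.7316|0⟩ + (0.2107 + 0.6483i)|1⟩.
(0.5173 + 0.5173i)|0⟩ + (-0.6074 - 0.3094i)|1⟩

Rz(3π/2) = [[e^(−iθ/2), 0], [0, e^(iθ/2)]] with e^(±iθ/2) = cos(θ/2) ± i·sin(θ/2); θ = 3π/2, cos(θ/2) ≈ -0.707107, sin(θ/2) ≈ 0.707107.
With a = amp(|0⟩) = -0.7316 and b = amp(|1⟩) = (0.2107 + 0.6483i):
new amp(|0⟩) = (-0.707107 - 0.707107i)·a = (0.5173 + 0.5173i)
new amp(|1⟩) = (-0.707107 + 0.707107i)·b = (-0.6074 - 0.3094i)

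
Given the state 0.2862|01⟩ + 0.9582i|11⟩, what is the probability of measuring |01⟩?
0.08191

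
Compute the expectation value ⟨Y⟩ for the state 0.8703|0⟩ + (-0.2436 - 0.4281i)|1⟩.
-0.7452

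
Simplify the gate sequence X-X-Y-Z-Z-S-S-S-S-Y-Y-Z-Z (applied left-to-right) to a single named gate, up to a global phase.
Y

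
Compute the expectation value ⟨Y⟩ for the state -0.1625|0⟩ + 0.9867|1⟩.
0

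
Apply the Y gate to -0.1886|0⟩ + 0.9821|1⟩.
-0.9821i|0⟩ - 0.1886i|1⟩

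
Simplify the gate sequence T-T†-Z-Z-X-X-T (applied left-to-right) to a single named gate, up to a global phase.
T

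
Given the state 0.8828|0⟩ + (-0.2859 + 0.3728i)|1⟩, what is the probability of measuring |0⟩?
0.7793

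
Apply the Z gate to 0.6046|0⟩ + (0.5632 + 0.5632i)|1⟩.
0.6046|0⟩ + (-0.5632 - 0.5632i)|1⟩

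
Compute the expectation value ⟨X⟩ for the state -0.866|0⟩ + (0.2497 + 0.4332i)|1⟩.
-0.4325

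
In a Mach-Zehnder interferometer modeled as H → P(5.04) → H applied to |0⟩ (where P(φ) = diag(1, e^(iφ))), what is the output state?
(0.6609 - 0.4734i)|0⟩ + (0.3391 + 0.4734i)|1⟩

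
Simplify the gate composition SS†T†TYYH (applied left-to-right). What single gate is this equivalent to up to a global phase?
H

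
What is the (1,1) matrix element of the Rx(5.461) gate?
-0.9167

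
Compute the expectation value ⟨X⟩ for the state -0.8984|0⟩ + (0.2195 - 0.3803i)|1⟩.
-0.3944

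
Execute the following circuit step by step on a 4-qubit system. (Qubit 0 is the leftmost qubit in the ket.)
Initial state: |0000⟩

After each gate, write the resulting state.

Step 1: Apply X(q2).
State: |0010⟩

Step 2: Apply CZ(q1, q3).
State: |0010⟩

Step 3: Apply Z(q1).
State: |0010⟩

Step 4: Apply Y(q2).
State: -i|0000⟩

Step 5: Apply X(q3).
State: -i|0001⟩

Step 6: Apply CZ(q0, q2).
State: -i|0001⟩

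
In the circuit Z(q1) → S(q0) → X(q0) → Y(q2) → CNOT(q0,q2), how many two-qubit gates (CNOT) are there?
1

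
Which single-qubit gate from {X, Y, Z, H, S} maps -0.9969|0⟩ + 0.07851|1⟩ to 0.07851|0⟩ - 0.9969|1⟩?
X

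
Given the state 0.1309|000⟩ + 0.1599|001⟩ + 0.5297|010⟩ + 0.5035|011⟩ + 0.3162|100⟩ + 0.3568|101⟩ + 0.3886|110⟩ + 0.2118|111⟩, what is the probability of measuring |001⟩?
0.02557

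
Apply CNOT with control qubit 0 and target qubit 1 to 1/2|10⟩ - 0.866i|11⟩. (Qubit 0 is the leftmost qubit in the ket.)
-0.866i|10⟩ + 1/2|11⟩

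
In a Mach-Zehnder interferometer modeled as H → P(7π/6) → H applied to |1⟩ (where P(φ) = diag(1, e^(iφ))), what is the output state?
(0.933 + 0.25i)|0⟩ + (0.06699 - 0.25i)|1⟩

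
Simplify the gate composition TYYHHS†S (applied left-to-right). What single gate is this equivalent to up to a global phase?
T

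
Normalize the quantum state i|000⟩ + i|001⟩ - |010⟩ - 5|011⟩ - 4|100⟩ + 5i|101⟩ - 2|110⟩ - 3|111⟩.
0.1104i|000⟩ + 0.1104i|001⟩ - 0.1104|010⟩ - 0.5522|011⟩ - 0.4417|100⟩ + 0.5522i|101⟩ - 0.2209|110⟩ - 0.3313|111⟩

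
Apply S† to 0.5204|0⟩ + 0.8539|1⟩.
0.5204|0⟩ - 0.8539i|1⟩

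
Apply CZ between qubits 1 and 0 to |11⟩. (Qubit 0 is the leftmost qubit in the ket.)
-|11⟩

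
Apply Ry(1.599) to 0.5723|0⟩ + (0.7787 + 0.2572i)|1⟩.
(-0.1594 - 0.1844i)|0⟩ + (0.9531 + 0.1793i)|1⟩

Ry(1.599) = [[cos(θ/2), −sin(θ/2)], [sin(θ/2), cos(θ/2)]]; θ = 1.599, cos(θ/2) ≈ 0.697065, sin(θ/2) ≈ 0.717008.
With a = amp(|0⟩) = 0.5723 and b = amp(|1⟩) = (0.7787 + 0.2572i):
new amp(|0⟩) = (0.697065)·a + (-0.717008)·b = (-0.1594 - 0.1844i)
new amp(|1⟩) = (0.717008)·a + (0.697065)·b = (0.9531 + 0.1793i)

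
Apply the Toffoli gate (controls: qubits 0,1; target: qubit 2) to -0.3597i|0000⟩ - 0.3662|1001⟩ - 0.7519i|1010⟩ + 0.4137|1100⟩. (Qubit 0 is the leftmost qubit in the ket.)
-0.3597i|0000⟩ - 0.3662|1001⟩ - 0.7519i|1010⟩ + 0.4137|1110⟩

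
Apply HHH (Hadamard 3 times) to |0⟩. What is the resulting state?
1/√2|0⟩ + 1/√2|1⟩

H² = I, so H^3 = H: a single Hadamard. With (a, b) = (1, 0), H gives ((a + b)/√2, (a − b)/√2) = (1/√2, 1/√2).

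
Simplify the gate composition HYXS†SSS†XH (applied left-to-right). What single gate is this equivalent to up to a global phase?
Y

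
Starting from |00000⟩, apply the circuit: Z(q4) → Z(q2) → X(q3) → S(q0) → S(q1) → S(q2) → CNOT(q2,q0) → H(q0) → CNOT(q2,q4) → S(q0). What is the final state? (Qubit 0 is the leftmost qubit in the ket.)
1/√2|00010⟩ + (1/√2)i|10010⟩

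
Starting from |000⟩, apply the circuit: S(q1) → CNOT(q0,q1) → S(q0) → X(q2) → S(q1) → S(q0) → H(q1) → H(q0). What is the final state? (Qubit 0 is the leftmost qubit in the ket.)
1/2|001⟩ + 1/2|011⟩ + 1/2|101⟩ + 1/2|111⟩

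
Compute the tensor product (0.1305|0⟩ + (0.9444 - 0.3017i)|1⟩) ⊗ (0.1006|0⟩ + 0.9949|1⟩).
0.01313|00⟩ + 0.1298|01⟩ + (0.09501 - 0.03035i)|10⟩ + (0.9396 - 0.3002i)|11⟩

amp(|b₁b₂…⟩) = product of the factor amplitudes for bits b₁, b₂, …; only kets whose every factor amplitude is nonzero survive.
|00⟩: (0.1305)(0.1006) = 0.01313
|01⟩: (0.1305)(0.9949) = 0.1298
|10⟩: (0.9444 - 0.3017i)(0.1006) = (0.09501 - 0.03035i)
|11⟩: (0.9444 - 0.3017i)(0.9949) = (0.9396 - 0.3002i)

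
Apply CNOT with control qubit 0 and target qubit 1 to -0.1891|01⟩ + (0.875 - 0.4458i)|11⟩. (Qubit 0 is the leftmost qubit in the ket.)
-0.1891|01⟩ + (0.875 - 0.4458i)|10⟩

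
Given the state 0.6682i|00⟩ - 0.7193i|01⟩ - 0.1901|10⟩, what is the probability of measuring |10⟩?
0.03614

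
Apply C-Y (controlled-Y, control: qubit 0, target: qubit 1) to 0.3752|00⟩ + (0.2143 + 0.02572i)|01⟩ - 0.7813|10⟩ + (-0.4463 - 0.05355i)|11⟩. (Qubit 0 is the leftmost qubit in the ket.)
0.3752|00⟩ + (0.2143 + 0.02572i)|01⟩ + (-0.05355 + 0.4463i)|10⟩ - 0.7813i|11⟩

C-Y leaves the control-|0⟩ kets |00⟩, |01⟩ unchanged and applies Y to qubit 1 on the control-|1⟩ pair (|10⟩, |11⟩).
Y = [[0, -i], [i, 0]].
With a = amp(|10⟩) = -0.7813 and b = amp(|11⟩) = (-0.4463 - 0.05355i):
new amp(|10⟩) = (-i)·b = (-0.05355 + 0.4463i)
new amp(|11⟩) = (i)·a = -0.7813i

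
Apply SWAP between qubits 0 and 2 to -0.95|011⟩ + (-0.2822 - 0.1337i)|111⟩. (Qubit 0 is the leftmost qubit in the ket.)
-0.95|110⟩ + (-0.2822 - 0.1337i)|111⟩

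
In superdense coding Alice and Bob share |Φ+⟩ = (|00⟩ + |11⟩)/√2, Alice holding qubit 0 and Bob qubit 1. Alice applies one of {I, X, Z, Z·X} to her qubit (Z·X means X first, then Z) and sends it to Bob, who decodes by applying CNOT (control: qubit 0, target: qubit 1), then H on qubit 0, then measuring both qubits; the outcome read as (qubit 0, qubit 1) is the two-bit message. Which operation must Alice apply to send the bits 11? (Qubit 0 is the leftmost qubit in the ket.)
Z·X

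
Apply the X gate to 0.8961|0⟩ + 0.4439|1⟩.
0.4439|0⟩ + 0.8961|1⟩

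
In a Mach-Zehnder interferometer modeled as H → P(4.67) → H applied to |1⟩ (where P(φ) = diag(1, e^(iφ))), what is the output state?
(0.5212 + 0.4996i)|0⟩ + (0.4788 - 0.4996i)|1⟩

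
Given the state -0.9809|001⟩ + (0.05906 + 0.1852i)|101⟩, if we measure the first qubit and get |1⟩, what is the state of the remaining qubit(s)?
(0.3038 + 0.9527i)|01⟩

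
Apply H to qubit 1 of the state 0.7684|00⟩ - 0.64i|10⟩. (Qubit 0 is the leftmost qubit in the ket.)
0.5433|00⟩ + 0.5433|01⟩ - 0.4525i|10⟩ - 0.4525i|11⟩

H on qubit 1 mixes each pair of kets that differ only in qubit 1: amplitudes (a, b) of (|…0…⟩, |…1…⟩) become ((a + b)/√2, (a − b)/√2). Kets absent from the input have amplitude 0.
(|00⟩, |01⟩): (a, b) = (0.7684, 0) → (0.5433, 0.5433)
(|10⟩, |11⟩): (a, b) = (-0.64i, 0) → (-0.4525i, -0.4525i)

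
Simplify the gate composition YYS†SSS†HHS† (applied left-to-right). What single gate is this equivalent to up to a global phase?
S†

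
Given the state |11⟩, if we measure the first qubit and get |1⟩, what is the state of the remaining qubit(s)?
|1⟩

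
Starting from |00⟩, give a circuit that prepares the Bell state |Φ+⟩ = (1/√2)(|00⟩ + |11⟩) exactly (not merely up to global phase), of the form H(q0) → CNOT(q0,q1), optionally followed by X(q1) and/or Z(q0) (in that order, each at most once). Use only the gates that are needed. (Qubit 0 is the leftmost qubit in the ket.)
H(q0) → CNOT(q0,q1)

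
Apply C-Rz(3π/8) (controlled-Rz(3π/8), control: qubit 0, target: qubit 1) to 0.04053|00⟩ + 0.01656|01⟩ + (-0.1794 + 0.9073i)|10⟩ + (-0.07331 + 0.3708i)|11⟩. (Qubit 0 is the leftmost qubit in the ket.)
0.04053|00⟩ + 0.01656|01⟩ + (0.3549 + 0.8541i)|10⟩ + (-0.267 + 0.2676i)|11⟩

C-Rz(3π/8) leaves the control-|0⟩ kets |00⟩, |01⟩ unchanged and applies Rz(3π/8) to qubit 1 on the control-|1⟩ pair (|10⟩, |11⟩).
Rz(3π/8) = [[e^(−iθ/2), 0], [0, e^(iθ/2)]] with e^(±iθ/2) = cos(θ/2) ± i·sin(θ/2); θ = 3π/8, cos(θ/2) ≈ 0.83147, sin(θ/2) ≈ 0.55557.
With a = amp(|10⟩) = (-0.1794 + 0.9073i) and b = amp(|11⟩) = (-0.07331 + 0.3708i):
new amp(|10⟩) = (0.83147 - 0.55557i)·a = (0.3549 + 0.8541i)
new amp(|11⟩) = (0.83147 + 0.55557i)·b = (-0.267 + 0.2676i)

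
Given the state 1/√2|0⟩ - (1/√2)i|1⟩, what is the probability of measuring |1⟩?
1/2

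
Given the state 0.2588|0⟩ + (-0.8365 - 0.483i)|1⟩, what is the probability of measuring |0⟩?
0.06698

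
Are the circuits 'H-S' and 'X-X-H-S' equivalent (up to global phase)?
Yes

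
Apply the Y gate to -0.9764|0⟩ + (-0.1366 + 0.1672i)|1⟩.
(0.1672 + 0.1366i)|0⟩ - 0.9764i|1⟩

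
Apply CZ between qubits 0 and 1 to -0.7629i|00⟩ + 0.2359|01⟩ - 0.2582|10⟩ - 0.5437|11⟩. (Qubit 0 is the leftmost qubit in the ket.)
-0.7629i|00⟩ + 0.2359|01⟩ - 0.2582|10⟩ + 0.5437|11⟩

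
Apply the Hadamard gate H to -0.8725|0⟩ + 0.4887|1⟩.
-0.2714|0⟩ - 0.9625|1⟩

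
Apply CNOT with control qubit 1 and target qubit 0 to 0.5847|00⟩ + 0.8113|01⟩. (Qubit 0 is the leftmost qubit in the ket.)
0.5847|00⟩ + 0.8113|11⟩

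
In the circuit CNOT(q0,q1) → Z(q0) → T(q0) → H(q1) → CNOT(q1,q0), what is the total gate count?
5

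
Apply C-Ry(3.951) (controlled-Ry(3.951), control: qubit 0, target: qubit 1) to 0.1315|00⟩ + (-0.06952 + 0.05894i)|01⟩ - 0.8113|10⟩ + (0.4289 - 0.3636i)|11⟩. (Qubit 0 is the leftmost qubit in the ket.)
0.1315|00⟩ + (-0.06952 + 0.05894i)|01⟩ + (-0.07481 + 0.3342i)|10⟩ + (-0.9146 + 0.1432i)|11⟩

C-Ry(3.951) leaves the control-|0⟩ kets |00⟩, |01⟩ unchanged and applies Ry(3.951) to qubit 1 on the control-|1⟩ pair (|10⟩, |11⟩).
Ry(3.951) = [[cos(θ/2), −sin(θ/2)], [sin(θ/2), cos(θ/2)]]; θ = 3.951, cos(θ/2) ≈ -0.393746, sin(θ/2) ≈ 0.919219.
With a = amp(|10⟩) = -0.8113 and b = amp(|11⟩) = (0.4289 - 0.3636i):
new amp(|10⟩) = (-0.393746)·a + (-0.919219)·b = (-0.07481 + 0.3342i)
new amp(|11⟩) = (0.919219)·a + (-0.393746)·b = (-0.9146 + 0.1432i)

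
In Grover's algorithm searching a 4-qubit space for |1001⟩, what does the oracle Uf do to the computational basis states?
Uf|x⟩ = -|x⟩ if x = 1001, else |x⟩ (phase flip on target)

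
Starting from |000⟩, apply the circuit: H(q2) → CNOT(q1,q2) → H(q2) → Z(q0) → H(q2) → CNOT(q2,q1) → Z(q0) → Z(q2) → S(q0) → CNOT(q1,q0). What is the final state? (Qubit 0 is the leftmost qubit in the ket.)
1/√2|000⟩ - 1/√2|111⟩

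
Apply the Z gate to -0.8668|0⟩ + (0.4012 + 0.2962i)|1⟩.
-0.8668|0⟩ + (-0.4012 - 0.2962i)|1⟩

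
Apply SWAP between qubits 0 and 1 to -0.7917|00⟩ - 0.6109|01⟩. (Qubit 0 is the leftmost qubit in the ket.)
-0.7917|00⟩ - 0.6109|10⟩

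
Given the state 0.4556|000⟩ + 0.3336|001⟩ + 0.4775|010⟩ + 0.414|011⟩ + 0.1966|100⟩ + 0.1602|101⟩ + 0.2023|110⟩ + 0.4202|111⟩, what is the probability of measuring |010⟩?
0.228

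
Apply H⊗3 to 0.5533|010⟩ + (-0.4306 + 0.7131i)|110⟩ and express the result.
(0.04338 + 0.2521i)|000⟩ + (0.04338 + 0.2521i)|001⟩ + (-0.04338 - 0.2521i)|010⟩ + (-0.04338 - 0.2521i)|011⟩ + (0.3479 - 0.2521i)|100⟩ + (0.3479 - 0.2521i)|101⟩ + (-0.3479 + 0.2521i)|110⟩ + (-0.3479 + 0.2521i)|111⟩

H⊗3 gives amp(|y⟩) = (1/2√2) Σ_x (−1)^(x·y) amp(|x⟩), where x·y is the number of positions in which both x and y have a 1.
|000⟩: (0.5533 + (-0.4306 + 0.7131i))/(2√2) = (0.04338 + 0.2521i)
|001⟩: (0.5533 + (-0.4306 + 0.7131i))/(2√2) = (0.04338 + 0.2521i)
|010⟩: (-0.5533 - (-0.4306 + 0.7131i))/(2√2) = (-0.04338 - 0.2521i)
|011⟩: (-0.5533 - (-0.4306 + 0.7131i))/(2√2) = (-0.04338 - 0.2521i)
|100⟩: (0.5533 - (-0.4306 + 0.7131i))/(2√2) = (0.3479 - 0.2521i)
|101⟩: (0.5533 - (-0.4306 + 0.7131i))/(2√2) = (0.3479 - 0.2521i)
|110⟩: (-0.5533 + (-0.4306 + 0.7131i))/(2√2) = (-0.3479 + 0.2521i)
|111⟩: (-0.5533 + (-0.4306 + 0.7131i))/(2√2) = (-0.3479 + 0.2521i)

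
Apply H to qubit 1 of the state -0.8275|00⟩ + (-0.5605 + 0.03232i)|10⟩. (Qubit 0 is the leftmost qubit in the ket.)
-0.5851|00⟩ - 0.5851|01⟩ + (-0.3963 + 0.02285i)|10⟩ + (-0.3963 + 0.02285i)|11⟩

H on qubit 1 mixes each pair of kets that differ only in qubit 1: amplitudes (a, b) of (|…0…⟩, |…1…⟩) become ((a + b)/√2, (a − b)/√2). Kets absent from the input have amplitude 0.
(|00⟩, |01⟩): (a, b) = (-0.8275, 0) → (-0.5851, -0.5851)
(|10⟩, |11⟩): (a, b) = ((-0.5605 + 0.03232i), 0) → ((-0.3963 + 0.02285i), (-0.3963 + 0.02285i))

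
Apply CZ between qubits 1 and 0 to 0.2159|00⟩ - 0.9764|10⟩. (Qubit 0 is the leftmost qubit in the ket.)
0.2159|00⟩ - 0.9764|10⟩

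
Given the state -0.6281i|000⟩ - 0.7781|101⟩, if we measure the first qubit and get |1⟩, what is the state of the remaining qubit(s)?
-|01⟩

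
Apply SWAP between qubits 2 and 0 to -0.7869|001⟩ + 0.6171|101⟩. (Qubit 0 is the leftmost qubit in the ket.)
-0.7869|100⟩ + 0.6171|101⟩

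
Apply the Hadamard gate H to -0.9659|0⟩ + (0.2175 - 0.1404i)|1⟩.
(-0.5292 - 0.09928i)|0⟩ + (-0.8368 + 0.09928i)|1⟩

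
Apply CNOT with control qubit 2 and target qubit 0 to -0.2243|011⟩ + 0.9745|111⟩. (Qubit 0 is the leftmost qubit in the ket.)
0.9745|011⟩ - 0.2243|111⟩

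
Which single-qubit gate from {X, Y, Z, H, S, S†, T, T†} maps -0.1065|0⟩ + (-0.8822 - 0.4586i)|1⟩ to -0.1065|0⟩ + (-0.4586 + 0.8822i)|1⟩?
S†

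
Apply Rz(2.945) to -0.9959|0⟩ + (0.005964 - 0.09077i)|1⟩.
(-0.09774 + 0.9911i)|0⟩ + (0.09092 - 0.002973i)|1⟩

Rz(2.945) = [[e^(−iθ/2), 0], [0, e^(iθ/2)]] with e^(±iθ/2) = cos(θ/2) ± i·sin(θ/2); θ = 2.945, cos(θ/2) ≈ 0.0981381, sin(θ/2) ≈ 0.995173.
With a = amp(|0⟩) = -0.9959 and b = amp(|1⟩) = (0.005964 - 0.09077i):
new amp(|0⟩) = (0.0981381 - 0.995173i)·a = (-0.09774 + 0.9911i)
new amp(|1⟩) = (0.0981381 + 0.995173i)·b = (0.09092 - 0.002973i)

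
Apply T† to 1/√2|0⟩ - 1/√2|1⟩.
1/√2|0⟩ + (-1/2 + (1/2)i)|1⟩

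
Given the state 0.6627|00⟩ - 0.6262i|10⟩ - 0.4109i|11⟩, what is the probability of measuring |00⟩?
0.4392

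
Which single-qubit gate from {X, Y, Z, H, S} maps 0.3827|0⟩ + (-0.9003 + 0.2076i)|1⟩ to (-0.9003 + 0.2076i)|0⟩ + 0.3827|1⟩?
X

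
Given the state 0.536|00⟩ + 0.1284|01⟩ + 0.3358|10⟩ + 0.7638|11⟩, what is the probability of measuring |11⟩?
0.5834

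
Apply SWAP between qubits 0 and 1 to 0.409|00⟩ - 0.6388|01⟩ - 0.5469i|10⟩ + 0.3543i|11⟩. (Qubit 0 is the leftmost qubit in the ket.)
0.409|00⟩ - 0.5469i|01⟩ - 0.6388|10⟩ + 0.3543i|11⟩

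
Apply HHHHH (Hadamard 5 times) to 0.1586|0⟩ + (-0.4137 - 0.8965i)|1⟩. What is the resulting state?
(-0.1804 - 0.6339i)|0⟩ + (0.4047 + 0.6339i)|1⟩

H² = I, so H^5 = H: a single Hadamard. With (a, b) = (0.1586, (-0.4137 - 0.8965i)), H gives ((a + b)/√2, (a − b)/√2) = ((-0.1804 - 0.6339i), (0.4047 + 0.6339i)).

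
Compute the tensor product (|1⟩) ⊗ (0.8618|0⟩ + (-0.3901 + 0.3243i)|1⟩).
0.8618|10⟩ + (-0.3901 + 0.3243i)|11⟩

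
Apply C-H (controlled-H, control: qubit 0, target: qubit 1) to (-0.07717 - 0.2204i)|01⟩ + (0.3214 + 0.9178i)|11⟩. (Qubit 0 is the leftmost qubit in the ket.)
(-0.07717 - 0.2204i)|01⟩ + (0.2273 + 0.649i)|10⟩ + (-0.2273 - 0.649i)|11⟩

C-H leaves the control-|0⟩ kets |00⟩, |01⟩ unchanged and applies H to qubit 1 on the control-|1⟩ pair (|10⟩, |11⟩).
H = [[1/√2, 1/√2], [1/√2, -1/√2]].
With a = amp(|10⟩) = 0 and b = amp(|11⟩) = (0.3214 + 0.9178i):
new amp(|10⟩) = (1/√2)·a + (1/√2)·b = (0.2273 + 0.649i)
new amp(|11⟩) = (1/√2)·a + (-1/√2)·b = (-0.2273 - 0.649i)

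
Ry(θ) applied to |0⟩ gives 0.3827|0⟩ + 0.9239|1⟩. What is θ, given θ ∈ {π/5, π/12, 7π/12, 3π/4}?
3π/4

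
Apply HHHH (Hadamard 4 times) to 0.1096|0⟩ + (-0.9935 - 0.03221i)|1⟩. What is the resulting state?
0.1096|0⟩ + (-0.9935 - 0.03221i)|1⟩

H² = I, so an even number of Hadamards cancels: H^4 = I and the state is unchanged.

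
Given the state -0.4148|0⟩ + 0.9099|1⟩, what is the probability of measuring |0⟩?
0.1721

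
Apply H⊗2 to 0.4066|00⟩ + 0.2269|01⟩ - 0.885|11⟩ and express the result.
-0.1258|00⟩ + 0.5324|01⟩ + 0.7593|10⟩ - 0.3527|11⟩

H⊗2 gives amp(|y⟩) = (1/2) Σ_x (−1)^(x·y) amp(|x⟩), where x·y is the number of positions in which both x and y have a 1.
|00⟩: (0.4066 + 0.2269 - 0.885)/2 = -0.1258
|01⟩: (0.4066 - 0.2269 + 0.885)/2 = 0.5324
|10⟩: (0.4066 + 0.2269 + 0.885)/2 = 0.7593
|11⟩: (0.4066 - 0.2269 - 0.885)/2 = -0.3527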